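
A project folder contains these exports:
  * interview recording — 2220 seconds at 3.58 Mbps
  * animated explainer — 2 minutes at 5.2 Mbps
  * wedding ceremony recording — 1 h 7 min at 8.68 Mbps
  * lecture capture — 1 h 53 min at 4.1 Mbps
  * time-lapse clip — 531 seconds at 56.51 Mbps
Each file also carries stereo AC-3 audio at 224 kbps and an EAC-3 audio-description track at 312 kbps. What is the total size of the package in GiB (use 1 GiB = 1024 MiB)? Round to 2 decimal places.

Audio total: 224 + 312 = 536 kbps = 0.536 Mbps.
interview recording: 4.116 Mbps × 2220 s = 9137.5 Mb
animated explainer: 5.736 Mbps × 120 s = 688.3 Mb
wedding ceremony recording: 9.216 Mbps × 4020 s = 37048.3 Mb
lecture capture: 4.636 Mbps × 6780 s = 31432.1 Mb
time-lapse clip: 57.046 Mbps × 531 s = 30291.4 Mb
Total: 108597.7 Mb = 13574.7 MB.
= 12.64 GiB.

12.64 GiB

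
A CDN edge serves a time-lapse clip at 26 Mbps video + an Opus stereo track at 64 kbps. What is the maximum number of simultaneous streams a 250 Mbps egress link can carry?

Audio: 64 kbps = 0.064 Mbps.
Per-viewer media rate: 26.064 Mbps.
250 Mbps = 250.0 Mbps; 250.0 / 26.064 = 9.59 → 9 viewers.

9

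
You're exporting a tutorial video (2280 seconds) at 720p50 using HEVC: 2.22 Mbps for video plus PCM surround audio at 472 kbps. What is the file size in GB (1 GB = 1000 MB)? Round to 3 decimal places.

0.767 GB

Audio: 472 kbps = 0.472 Mbps.
Total bitrate: 2.22 + 0.472 = 2.692 Mbps.
Stream data: 2.692 Mbps × 2280 s = 6137.8 Mb.
6,138 Mb ÷ 8 = 767.2 MB → 0.7672 GB.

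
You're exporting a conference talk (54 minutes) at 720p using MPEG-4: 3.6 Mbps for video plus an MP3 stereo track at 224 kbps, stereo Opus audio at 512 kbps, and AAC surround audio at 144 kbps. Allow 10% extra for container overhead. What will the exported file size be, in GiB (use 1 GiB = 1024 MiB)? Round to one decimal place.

54 min = 3240 s
Audio total: 224 + 512 + 144 = 880 kbps = 0.880 Mbps.
Total bitrate: 3.6 + 0.880 = 4.480 Mbps.
Stream data: 4.480 Mbps × 3240 s = 14515.2 Mb.
With 10% container overhead: ×1.10.
15,967 Mb = 1,995,840,000 bytes ÷ 1,073,741,824 = 1.859 GiB.

1.9 GiB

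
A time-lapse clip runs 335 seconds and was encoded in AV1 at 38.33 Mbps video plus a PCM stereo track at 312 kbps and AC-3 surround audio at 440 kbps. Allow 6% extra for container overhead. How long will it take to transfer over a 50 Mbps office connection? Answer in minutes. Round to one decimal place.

4.6 minutes

Audio total: 312 + 440 = 752 kbps = 0.752 Mbps.
Total bitrate: 39.082 Mbps.
File: 39.082 Mbps × 335 s = 13092.5 Mb.
With 6% container overhead: ×1.06. → 13878.0 Mb.
At 50 Mbps: 13878.0 / 50 = 277.6 s ≈ 4.63 minutes.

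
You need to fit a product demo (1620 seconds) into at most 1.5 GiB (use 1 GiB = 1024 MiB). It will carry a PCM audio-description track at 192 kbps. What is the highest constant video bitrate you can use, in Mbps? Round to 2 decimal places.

7.76 Mbps

Budget: 1.5 GiB = 12884.9 Mb.
Total bitrate budget: 12884.9 Mb / 1620 s = 7.954 Mbps.
Audio: 192 kbps = 0.192 Mbps.
Video: 7.954 − 0.192 = 7.762 Mbps.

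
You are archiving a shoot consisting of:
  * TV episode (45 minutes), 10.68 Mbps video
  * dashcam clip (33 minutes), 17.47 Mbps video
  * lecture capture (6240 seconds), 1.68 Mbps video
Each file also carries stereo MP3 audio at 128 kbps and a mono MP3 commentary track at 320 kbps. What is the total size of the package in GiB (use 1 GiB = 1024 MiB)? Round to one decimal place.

Audio total: 128 + 320 = 448 kbps = 0.448 Mbps.
TV episode: 11.128 Mbps × 2700 s = 30045.6 Mb
dashcam clip: 17.918 Mbps × 1980 s = 35477.6 Mb
lecture capture: 2.128 Mbps × 6240 s = 13278.7 Mb
Total: 78802.0 Mb = 9850.2 MB.
= 9.174 GiB.

9.2 GiB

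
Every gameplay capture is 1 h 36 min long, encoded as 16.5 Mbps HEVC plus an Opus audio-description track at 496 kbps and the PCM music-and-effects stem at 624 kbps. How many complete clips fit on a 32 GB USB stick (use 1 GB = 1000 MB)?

1 h 36 min = 96 min = 5760 s
Audio total: 496 + 624 = 1120 kbps = 1.120 Mbps.
Total bitrate: 17.620 Mbps.
Per item: 17.620 Mbps × 5760 s = 101,491 Mb = 12,686 MB.
Capacity: 32 GB = 256,000 Mb; 2.52 items → 2 complete.

2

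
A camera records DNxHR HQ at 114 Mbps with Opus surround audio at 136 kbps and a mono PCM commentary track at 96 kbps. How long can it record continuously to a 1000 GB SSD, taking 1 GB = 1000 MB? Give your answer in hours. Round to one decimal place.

19.5 hours

Audio total: 136 + 96 = 232 kbps = 0.232 Mbps.
Total bitrate: 114 + 0.232 = 114.232 Mbps.
Capacity: 1000 GB = 8,000,000 Mb.
Recording time: 8,000,000 / 114.232 = 70,033 s ≈ 19.5 hours.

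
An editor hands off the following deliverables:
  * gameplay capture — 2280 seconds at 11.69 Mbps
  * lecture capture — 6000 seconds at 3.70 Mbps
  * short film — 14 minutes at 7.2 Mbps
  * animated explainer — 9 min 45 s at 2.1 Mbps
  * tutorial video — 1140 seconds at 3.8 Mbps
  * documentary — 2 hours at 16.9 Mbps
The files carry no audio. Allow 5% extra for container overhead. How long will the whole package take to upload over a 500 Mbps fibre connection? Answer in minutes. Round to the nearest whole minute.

gameplay capture: 11.690 Mbps × 2280 s × 1.05 = 27985.9 Mb
lecture capture: 3.700 Mbps × 6000 s × 1.05 = 23310.0 Mb
short film: 7.200 Mbps × 840 s × 1.05 = 6350.4 Mb
animated explainer: 2.100 Mbps × 585 s × 1.05 = 1289.9 Mb
tutorial video: 3.800 Mbps × 1140 s × 1.05 = 4548.6 Mb
documentary: 16.900 Mbps × 7200 s × 1.05 = 127764.0 Mb
Total: 191248.8 Mb = 23906.1 MB.
At 500 Mbps: 191248.8 / 500 = 382 s ≈ 6.37 minutes.

6 minutes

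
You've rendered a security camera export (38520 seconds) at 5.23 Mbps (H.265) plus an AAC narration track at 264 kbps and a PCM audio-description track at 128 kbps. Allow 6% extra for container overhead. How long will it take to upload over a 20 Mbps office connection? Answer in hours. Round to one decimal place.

Audio total: 264 + 128 = 392 kbps = 0.392 Mbps.
Total bitrate: 5.622 Mbps.
File: 5.622 Mbps × 38520 s = 216559.4 Mb.
With 6% container overhead: ×1.06. → 229553.0 Mb.
At 20 Mbps: 229553.0 / 20 = 11477.7 s ≈ 3.19 hours.

3.2 hours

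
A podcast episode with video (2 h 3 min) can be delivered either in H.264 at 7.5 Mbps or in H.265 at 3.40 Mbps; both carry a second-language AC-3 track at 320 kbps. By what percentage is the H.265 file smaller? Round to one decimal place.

2 h 3 min = 123 min = 7380 s
Audio: 320 kbps = 0.320 Mbps.
H.264: 7.820 Mbps × 7380 s = 57711.6 Mb = 7.214 GB.
H.265: 3.720 Mbps × 7380 s = 27453.6 Mb = 3.432 GB.
Reduction: (1 − 3.432/7.214) × 100 = 52.43%.

52.4%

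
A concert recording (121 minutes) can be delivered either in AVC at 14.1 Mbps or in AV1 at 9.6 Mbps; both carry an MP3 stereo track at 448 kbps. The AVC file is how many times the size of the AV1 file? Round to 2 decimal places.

1.45

121 min = 7260 s
Audio: 448 kbps = 0.448 Mbps.
AVC: 14.548 Mbps × 7260 s = 105618.5 Mb = 12.296 GiB.
AV1: 10.048 Mbps × 7260 s = 72948.5 Mb = 8.492 GiB.
Ratio: 12.296 / 8.492 = 1.448.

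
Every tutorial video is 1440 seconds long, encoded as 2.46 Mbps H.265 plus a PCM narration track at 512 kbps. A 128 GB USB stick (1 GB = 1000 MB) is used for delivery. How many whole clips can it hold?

239

Audio: 512 kbps = 0.512 Mbps.
Total bitrate: 2.972 Mbps.
Per item: 2.972 Mbps × 1440 s = 4,280 Mb = 535.0 MB.
Capacity: 128 GB = 1,024,000 Mb; 239.27 items → 239 complete.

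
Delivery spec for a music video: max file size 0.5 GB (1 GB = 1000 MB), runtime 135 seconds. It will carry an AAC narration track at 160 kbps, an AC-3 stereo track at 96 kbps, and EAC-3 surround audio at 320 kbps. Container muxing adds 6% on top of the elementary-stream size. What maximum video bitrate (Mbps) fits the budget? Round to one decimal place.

27.4 Mbps

Budget: 0.5 GB = 4000.0 Mb.
Stream payload after overhead: 4000.0 / 1.06 = 3773.6 Mb.
Total bitrate budget: 3773.6 Mb / 135 s = 27.952 Mbps.
Audio total: 160 + 96 + 320 = 576 kbps = 0.576 Mbps.
Video: 27.952 − 0.576 = 27.376 Mbps.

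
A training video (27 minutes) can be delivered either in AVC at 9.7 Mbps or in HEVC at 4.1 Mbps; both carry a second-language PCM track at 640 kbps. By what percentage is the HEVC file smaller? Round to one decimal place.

27 min = 1620 s
Audio: 640 kbps = 0.640 Mbps.
AVC: 10.340 Mbps × 1620 s = 16750.8 Mb = 1.950 GiB.
HEVC: 4.740 Mbps × 1620 s = 7678.8 Mb = 0.894 GiB.
Reduction: (1 − 0.894/1.950) × 100 = 54.16%.

54.2%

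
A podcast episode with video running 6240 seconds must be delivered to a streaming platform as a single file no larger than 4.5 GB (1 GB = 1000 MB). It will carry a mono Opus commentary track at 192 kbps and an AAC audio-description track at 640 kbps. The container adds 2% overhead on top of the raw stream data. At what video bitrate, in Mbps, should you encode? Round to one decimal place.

Budget: 4.5 GB = 36000.0 Mb.
Stream payload after overhead: 36000.0 / 1.02 = 35294.1 Mb.
Total bitrate budget: 35294.1 Mb / 6240 s = 5.656 Mbps.
Audio total: 192 + 640 = 832 kbps = 0.832 Mbps.
Video: 5.656 − 0.832 = 4.824 Mbps.

4.8 Mbps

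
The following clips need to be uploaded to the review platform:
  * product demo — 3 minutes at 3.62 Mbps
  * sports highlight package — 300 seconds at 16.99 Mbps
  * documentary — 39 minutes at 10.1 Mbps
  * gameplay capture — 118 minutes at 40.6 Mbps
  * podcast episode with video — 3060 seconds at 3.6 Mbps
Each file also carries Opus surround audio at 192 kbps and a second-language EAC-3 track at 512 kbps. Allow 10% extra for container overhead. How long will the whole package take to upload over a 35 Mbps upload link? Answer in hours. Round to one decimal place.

Audio total: 192 + 512 = 704 kbps = 0.704 Mbps.
product demo: 4.324 Mbps × 180 s × 1.10 = 856.2 Mb
sports highlight package: 17.694 Mbps × 300 s × 1.10 = 5839.0 Mb
documentary: 10.804 Mbps × 2340 s × 1.10 = 27809.5 Mb
gameplay capture: 41.304 Mbps × 7080 s × 1.10 = 321675.6 Mb
podcast episode with video: 4.304 Mbps × 3060 s × 1.10 = 14487.3 Mb
Total: 370667.5 Mb = 46333.4 MB.
At 35 Mbps: 370667.5 / 35 = 10590 s ≈ 2.94 hours.

2.9 hours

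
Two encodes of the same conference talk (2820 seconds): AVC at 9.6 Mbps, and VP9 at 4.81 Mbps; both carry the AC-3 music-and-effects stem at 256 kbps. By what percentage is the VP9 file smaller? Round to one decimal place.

Audio: 256 kbps = 0.256 Mbps.
AVC: 9.856 Mbps × 2820 s = 27793.9 Mb = 3.236 GiB.
VP9: 5.066 Mbps × 2820 s = 14286.1 Mb = 1.663 GiB.
Reduction: (1 − 1.663/3.236) × 100 = 48.60%.

48.6%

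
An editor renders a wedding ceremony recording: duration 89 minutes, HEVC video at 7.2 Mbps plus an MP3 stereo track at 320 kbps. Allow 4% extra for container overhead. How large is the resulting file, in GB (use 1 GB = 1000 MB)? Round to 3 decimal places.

5.220 GB

89 min = 5340 s
Audio: 320 kbps = 0.320 Mbps.
Total bitrate: 7.2 + 0.320 = 7.520 Mbps.
Stream data: 7.520 Mbps × 5340 s = 40156.8 Mb.
With 4% container overhead: ×1.04.
41,763 Mb ÷ 8 = 5,220 MB → 5.220 GB.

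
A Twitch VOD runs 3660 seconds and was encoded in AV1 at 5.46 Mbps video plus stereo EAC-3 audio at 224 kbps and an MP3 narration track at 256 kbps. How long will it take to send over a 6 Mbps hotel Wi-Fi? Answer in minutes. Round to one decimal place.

Audio total: 224 + 256 = 480 kbps = 0.480 Mbps.
Total bitrate: 5.940 Mbps.
File: 5.940 Mbps × 3660 s = 21740.4 Mb.
At 6 Mbps: 21740.4 / 6 = 3623.4 s ≈ 60.4 minutes.

60.4 minutes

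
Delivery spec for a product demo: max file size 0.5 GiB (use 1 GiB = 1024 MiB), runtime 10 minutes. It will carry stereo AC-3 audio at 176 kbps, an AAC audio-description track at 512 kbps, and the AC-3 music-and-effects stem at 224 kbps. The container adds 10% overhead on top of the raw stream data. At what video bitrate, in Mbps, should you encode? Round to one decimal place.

Budget: 0.5 GiB = 4295.0 Mb.
Stream payload after overhead: 4295.0 / 1.10 = 3904.5 Mb.
10 min = 600 s
Total bitrate budget: 3904.5 Mb / 600 s = 6.508 Mbps.
Audio total: 176 + 512 + 224 = 912 kbps = 0.912 Mbps.
Video: 6.508 − 0.912 = 5.596 Mbps.

5.6 Mbps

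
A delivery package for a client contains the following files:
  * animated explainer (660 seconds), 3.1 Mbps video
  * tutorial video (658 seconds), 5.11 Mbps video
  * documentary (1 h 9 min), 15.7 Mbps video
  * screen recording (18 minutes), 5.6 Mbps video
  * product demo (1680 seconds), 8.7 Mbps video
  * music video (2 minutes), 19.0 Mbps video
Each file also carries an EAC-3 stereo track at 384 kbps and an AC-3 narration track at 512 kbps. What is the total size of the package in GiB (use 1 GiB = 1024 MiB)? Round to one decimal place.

11.7 GiB

Audio total: 384 + 512 = 896 kbps = 0.896 Mbps.
animated explainer: 3.996 Mbps × 660 s = 2637.4 Mb
tutorial video: 6.006 Mbps × 658 s = 3951.9 Mb
documentary: 16.596 Mbps × 4140 s = 68707.4 Mb
screen recording: 6.496 Mbps × 1080 s = 7015.7 Mb
product demo: 9.596 Mbps × 1680 s = 16121.3 Mb
music video: 19.896 Mbps × 120 s = 2387.5 Mb
Total: 100821.2 Mb = 12602.7 MB.
= 11.74 GiB.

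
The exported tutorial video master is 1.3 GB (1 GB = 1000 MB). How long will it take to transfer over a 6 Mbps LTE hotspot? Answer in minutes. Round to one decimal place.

File: 1.3 GB = 10400.0 Mb.
At 6 Mbps: 10400.0 / 6 = 1733.3 s ≈ 28.9 minutes.

28.9 minutes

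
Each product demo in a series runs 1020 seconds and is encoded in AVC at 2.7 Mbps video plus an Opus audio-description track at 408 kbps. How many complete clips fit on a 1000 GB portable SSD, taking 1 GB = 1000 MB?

Audio: 408 kbps = 0.408 Mbps.
Total bitrate: 3.108 Mbps.
Per item: 3.108 Mbps × 1020 s = 3,170 Mb = 396.3 MB.
Capacity: 1000 GB = 8,000,000 Mb; 2523.53 items → 2523 complete.

2523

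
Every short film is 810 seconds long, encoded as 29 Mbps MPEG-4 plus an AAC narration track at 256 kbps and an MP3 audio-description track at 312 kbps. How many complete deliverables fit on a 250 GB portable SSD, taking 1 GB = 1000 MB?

Audio total: 256 + 312 = 568 kbps = 0.568 Mbps.
Total bitrate: 29.568 Mbps.
Per item: 29.568 Mbps × 810 s = 23,950 Mb = 2,994 MB.
Capacity: 250 GB = 2,000,000 Mb; 83.51 items → 83 complete.

83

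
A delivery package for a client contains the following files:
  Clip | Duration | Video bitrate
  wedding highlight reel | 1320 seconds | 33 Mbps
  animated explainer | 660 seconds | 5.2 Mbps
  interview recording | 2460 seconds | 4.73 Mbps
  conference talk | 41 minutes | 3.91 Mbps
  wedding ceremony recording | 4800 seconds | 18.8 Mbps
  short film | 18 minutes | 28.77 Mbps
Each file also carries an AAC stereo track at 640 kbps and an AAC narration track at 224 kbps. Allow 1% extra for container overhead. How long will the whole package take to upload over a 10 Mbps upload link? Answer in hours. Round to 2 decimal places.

Audio total: 640 + 224 = 864 kbps = 0.864 Mbps.
wedding highlight reel: 33.864 Mbps × 1320 s × 1.01 = 45147.5 Mb
animated explainer: 6.064 Mbps × 660 s × 1.01 = 4042.3 Mb
interview recording: 5.594 Mbps × 2460 s × 1.01 = 13898.9 Mb
conference talk: 4.774 Mbps × 2460 s × 1.01 = 11861.5 Mb
wedding ceremony recording: 19.664 Mbps × 4800 s × 1.01 = 95331.1 Mb
short film: 29.634 Mbps × 1080 s × 1.01 = 32324.8 Mb
Total: 202605.9 Mb = 25325.7 MB.
At 10 Mbps: 202605.9 / 10 = 20261 s ≈ 5.63 hours.

5.63 hours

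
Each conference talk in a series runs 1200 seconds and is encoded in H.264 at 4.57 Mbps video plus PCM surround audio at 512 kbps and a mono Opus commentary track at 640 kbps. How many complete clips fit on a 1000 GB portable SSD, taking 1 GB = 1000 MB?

Audio total: 512 + 640 = 1152 kbps = 1.152 Mbps.
Total bitrate: 5.722 Mbps.
Per item: 5.722 Mbps × 1200 s = 6,866 Mb = 858.3 MB.
Capacity: 1000 GB = 8,000,000 Mb; 1165.09 items → 1165 complete.

1165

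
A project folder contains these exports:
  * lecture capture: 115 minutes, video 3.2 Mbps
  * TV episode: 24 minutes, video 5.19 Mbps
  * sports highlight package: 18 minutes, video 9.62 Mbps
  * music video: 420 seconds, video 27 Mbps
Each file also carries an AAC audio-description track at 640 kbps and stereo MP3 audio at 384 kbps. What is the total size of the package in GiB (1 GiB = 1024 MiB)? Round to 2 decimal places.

7.14 GiB

Audio total: 640 + 384 = 1024 kbps = 1.024 Mbps.
lecture capture: 4.224 Mbps × 6900 s = 29145.6 Mb
TV episode: 6.214 Mbps × 1440 s = 8948.2 Mb
sports highlight package: 10.644 Mbps × 1080 s = 11495.5 Mb
music video: 28.024 Mbps × 420 s = 11770.1 Mb
Total: 61359.4 Mb = 7669.9 MB.
= 7.143 GiB.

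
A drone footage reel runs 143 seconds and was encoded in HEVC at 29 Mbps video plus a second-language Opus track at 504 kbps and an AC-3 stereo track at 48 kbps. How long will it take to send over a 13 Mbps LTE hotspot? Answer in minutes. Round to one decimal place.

Audio total: 504 + 48 = 552 kbps = 0.552 Mbps.
Total bitrate: 29.552 Mbps.
File: 29.552 Mbps × 143 s = 4225.9 Mb.
At 13 Mbps: 4225.9 / 13 = 325.1 s ≈ 5.42 minutes.

5.4 minutes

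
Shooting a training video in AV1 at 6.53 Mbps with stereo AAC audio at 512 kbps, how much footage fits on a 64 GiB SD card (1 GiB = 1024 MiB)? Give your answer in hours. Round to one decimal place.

Audio: 512 kbps = 0.512 Mbps.
Total bitrate: 6.53 + 0.512 = 7.042 Mbps.
Capacity: 64 GiB = 549,756 Mb.
Recording time: 549,756 / 7.042 = 78,068 s ≈ 21.7 hours.

21.7 hours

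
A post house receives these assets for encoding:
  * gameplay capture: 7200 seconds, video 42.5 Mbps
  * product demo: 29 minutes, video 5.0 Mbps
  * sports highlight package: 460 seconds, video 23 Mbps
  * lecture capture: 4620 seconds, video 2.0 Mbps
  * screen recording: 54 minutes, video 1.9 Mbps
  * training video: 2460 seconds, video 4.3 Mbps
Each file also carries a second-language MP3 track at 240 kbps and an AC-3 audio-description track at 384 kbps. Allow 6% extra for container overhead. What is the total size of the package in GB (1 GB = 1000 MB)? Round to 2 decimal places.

48.17 GB

Audio total: 240 + 384 = 624 kbps = 0.624 Mbps.
gameplay capture: 43.124 Mbps × 7200 s × 1.06 = 329122.4 Mb
product demo: 5.624 Mbps × 1740 s × 1.06 = 10372.9 Mb
sports highlight package: 23.624 Mbps × 460 s × 1.06 = 11519.1 Mb
lecture capture: 2.624 Mbps × 4620 s × 1.06 = 12850.3 Mb
screen recording: 2.524 Mbps × 3240 s × 1.06 = 8668.4 Mb
training video: 4.924 Mbps × 2460 s × 1.06 = 12839.8 Mb
Total: 385372.8 Mb = 48171.6 MB.
= 48.17 GB.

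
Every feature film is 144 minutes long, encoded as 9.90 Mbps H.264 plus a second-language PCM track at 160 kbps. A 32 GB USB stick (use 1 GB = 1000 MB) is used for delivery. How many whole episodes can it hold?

2

144 min = 8640 s
Audio: 160 kbps = 0.160 Mbps.
Total bitrate: 10.060 Mbps.
Per item: 10.060 Mbps × 8640 s = 86,918 Mb = 10,865 MB.
Capacity: 32 GB = 256,000 Mb; 2.95 items → 2 complete.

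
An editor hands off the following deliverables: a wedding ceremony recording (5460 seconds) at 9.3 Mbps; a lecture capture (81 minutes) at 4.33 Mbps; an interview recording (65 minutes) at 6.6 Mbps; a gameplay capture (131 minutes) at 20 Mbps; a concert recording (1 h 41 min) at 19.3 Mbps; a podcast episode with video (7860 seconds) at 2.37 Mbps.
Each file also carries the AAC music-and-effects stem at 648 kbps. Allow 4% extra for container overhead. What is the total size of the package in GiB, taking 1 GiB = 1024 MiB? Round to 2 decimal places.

Audio: 648 kbps = 0.648 Mbps.
wedding ceremony recording: 9.948 Mbps × 5460 s × 1.04 = 56488.7 Mb
lecture capture: 4.978 Mbps × 4860 s × 1.04 = 25160.8 Mb
interview recording: 7.248 Mbps × 3900 s × 1.04 = 29397.9 Mb
gameplay capture: 20.648 Mbps × 7860 s × 1.04 = 168785.0 Mb
concert recording: 19.948 Mbps × 6060 s × 1.04 = 125720.3 Mb
podcast episode with video: 3.018 Mbps × 7860 s × 1.04 = 24670.3 Mb
Total: 430223.0 Mb = 53777.9 MB.
= 50.08 GiB.

50.08 GiB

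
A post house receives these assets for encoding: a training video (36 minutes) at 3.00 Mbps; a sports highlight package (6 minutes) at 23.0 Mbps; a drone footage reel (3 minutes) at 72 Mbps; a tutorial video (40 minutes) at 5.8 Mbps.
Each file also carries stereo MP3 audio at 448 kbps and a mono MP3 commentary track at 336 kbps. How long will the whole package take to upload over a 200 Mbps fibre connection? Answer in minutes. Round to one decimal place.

Audio total: 448 + 336 = 784 kbps = 0.784 Mbps.
training video: 3.784 Mbps × 2160 s = 8173.4 Mb
sports highlight package: 23.784 Mbps × 360 s = 8562.2 Mb
drone footage reel: 72.784 Mbps × 180 s = 13101.1 Mb
tutorial video: 6.584 Mbps × 2400 s = 15801.6 Mb
Total: 45638.4 Mb = 5704.8 MB.
At 200 Mbps: 45638.4 / 200 = 228 s ≈ 3.8 minutes.

3.8 minutes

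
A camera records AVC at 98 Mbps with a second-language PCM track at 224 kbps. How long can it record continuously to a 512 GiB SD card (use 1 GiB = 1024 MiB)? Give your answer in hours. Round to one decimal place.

12.4 hours

Audio: 224 kbps = 0.224 Mbps.
Total bitrate: 98 + 0.224 = 98.224 Mbps.
Capacity: 512 GiB = 4,398,047 Mb.
Recording time: 4,398,047 / 98.224 = 44,776 s ≈ 12.4 hours.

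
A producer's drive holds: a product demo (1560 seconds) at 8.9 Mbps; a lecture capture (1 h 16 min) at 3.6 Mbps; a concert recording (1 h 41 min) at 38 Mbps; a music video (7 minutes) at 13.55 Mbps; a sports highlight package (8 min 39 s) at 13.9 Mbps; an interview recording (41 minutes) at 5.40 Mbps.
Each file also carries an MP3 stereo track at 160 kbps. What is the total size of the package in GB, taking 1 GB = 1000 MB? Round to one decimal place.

36.2 GB

Audio: 160 kbps = 0.160 Mbps.
product demo: 9.060 Mbps × 1560 s = 14133.6 Mb
lecture capture: 3.760 Mbps × 4560 s = 17145.6 Mb
concert recording: 38.160 Mbps × 6060 s = 231249.6 Mb
music video: 13.710 Mbps × 420 s = 5758.2 Mb
sports highlight package: 14.060 Mbps × 519 s = 7297.1 Mb
interview recording: 5.560 Mbps × 2460 s = 13677.6 Mb
Total: 289261.7 Mb = 36157.7 MB.
= 36.16 GB.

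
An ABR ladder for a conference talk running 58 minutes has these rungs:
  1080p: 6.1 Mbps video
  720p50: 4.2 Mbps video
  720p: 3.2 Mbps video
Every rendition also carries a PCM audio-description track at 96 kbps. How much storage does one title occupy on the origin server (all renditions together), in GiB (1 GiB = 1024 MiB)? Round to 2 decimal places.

58 min = 3480 s
Audio: 96 kbps = 0.096 Mbps.
Sum of rendition bitrates: (6.1+0.096) + (4.2+0.096) + (3.2+0.096) = 13.788 Mbps.
× 3480 s = 47,982 Mb = 5,998 MB = 5.586 GiB.

5.59 GiB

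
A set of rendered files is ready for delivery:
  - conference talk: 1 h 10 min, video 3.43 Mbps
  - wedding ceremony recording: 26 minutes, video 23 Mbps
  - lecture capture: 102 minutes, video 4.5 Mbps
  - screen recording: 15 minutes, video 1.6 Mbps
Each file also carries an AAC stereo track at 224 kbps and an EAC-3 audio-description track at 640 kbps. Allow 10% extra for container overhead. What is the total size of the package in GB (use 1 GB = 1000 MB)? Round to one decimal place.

Audio total: 224 + 640 = 864 kbps = 0.864 Mbps.
conference talk: 4.294 Mbps × 4200 s × 1.10 = 19838.3 Mb
wedding ceremony recording: 23.864 Mbps × 1560 s × 1.10 = 40950.6 Mb
lecture capture: 5.364 Mbps × 6120 s × 1.10 = 36110.4 Mb
screen recording: 2.464 Mbps × 900 s × 1.10 = 2439.4 Mb
Total: 99338.7 Mb = 12417.3 MB.
= 12.42 GB.

12.4 GB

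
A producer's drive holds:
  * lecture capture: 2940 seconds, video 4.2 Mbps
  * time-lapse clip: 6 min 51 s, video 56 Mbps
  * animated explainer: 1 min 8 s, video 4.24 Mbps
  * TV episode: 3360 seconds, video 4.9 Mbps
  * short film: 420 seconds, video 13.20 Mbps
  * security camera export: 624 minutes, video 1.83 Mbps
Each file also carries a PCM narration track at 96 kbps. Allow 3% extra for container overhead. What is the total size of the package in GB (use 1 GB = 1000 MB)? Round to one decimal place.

16.8 GB

Audio: 96 kbps = 0.096 Mbps.
lecture capture: 4.296 Mbps × 2940 s × 1.03 = 13009.1 Mb
time-lapse clip: 56.096 Mbps × 411 s × 1.03 = 23747.1 Mb
animated explainer: 4.336 Mbps × 68 s × 1.03 = 303.7 Mb
TV episode: 4.996 Mbps × 3360 s × 1.03 = 17290.2 Mb
short film: 13.296 Mbps × 420 s × 1.03 = 5751.8 Mb
security camera export: 1.926 Mbps × 37440 s × 1.03 = 74272.7 Mb
Total: 134374.7 Mb = 16796.8 MB.
= 16.80 GB.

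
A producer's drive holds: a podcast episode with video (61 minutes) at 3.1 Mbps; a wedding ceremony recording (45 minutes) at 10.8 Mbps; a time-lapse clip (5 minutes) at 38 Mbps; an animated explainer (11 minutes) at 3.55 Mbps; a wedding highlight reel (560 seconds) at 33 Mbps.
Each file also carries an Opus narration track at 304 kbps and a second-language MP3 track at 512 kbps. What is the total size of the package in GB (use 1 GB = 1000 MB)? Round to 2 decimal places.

Audio total: 304 + 512 = 816 kbps = 0.816 Mbps.
podcast episode with video: 3.916 Mbps × 3660 s = 14332.6 Mb
wedding ceremony recording: 11.616 Mbps × 2700 s = 31363.2 Mb
time-lapse clip: 38.816 Mbps × 300 s = 11644.8 Mb
animated explainer: 4.366 Mbps × 660 s = 2881.6 Mb
wedding highlight reel: 33.816 Mbps × 560 s = 18937.0 Mb
Total: 79159.1 Mb = 9894.9 MB.
= 9.895 GB.

9.89 GB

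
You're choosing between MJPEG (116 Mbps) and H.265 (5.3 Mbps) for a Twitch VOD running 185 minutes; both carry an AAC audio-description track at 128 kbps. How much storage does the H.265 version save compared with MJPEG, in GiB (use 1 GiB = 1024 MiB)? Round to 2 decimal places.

185 min = 11100 s
Audio: 128 kbps = 0.128 Mbps.
MJPEG: 116.128 Mbps × 11100 s = 1289020.8 Mb = 150.062 GiB.
H.265: 5.428 Mbps × 11100 s = 60250.8 Mb = 7.014 GiB.
Saving: 150.062 − 7.014 = 143.048 GiB.

143.05 GiB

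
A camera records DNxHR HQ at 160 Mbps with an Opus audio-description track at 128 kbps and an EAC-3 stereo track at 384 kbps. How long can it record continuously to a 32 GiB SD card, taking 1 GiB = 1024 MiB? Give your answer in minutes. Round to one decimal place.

Audio total: 128 + 384 = 512 kbps = 0.512 Mbps.
Total bitrate: 160 + 0.512 = 160.512 Mbps.
Capacity: 32 GiB = 274,878 Mb.
Recording time: 274,878 / 160.512 = 1,713 s ≈ 28.5 minutes.

28.5 minutes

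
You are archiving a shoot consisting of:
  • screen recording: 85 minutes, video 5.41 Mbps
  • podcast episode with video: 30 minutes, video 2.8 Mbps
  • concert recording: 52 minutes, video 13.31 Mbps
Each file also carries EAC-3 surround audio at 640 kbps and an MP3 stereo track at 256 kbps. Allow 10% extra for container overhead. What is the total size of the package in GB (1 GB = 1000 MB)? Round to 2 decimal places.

Audio total: 640 + 256 = 896 kbps = 0.896 Mbps.
screen recording: 6.306 Mbps × 5100 s × 1.10 = 35376.7 Mb
podcast episode with video: 3.696 Mbps × 1800 s × 1.10 = 7318.1 Mb
concert recording: 14.206 Mbps × 3120 s × 1.10 = 48755.0 Mb
Total: 91449.7 Mb = 11431.2 MB.
= 11.43 GB.

11.43 GB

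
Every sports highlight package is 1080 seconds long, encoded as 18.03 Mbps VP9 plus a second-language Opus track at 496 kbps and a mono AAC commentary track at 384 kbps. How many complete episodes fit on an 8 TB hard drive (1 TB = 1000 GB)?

3133

Audio total: 496 + 384 = 880 kbps = 0.880 Mbps.
Total bitrate: 18.910 Mbps.
Per item: 18.910 Mbps × 1080 s = 20,423 Mb = 2,553 MB.
Capacity: 8 TB = 64,000,000 Mb; 3133.75 items → 3133 complete.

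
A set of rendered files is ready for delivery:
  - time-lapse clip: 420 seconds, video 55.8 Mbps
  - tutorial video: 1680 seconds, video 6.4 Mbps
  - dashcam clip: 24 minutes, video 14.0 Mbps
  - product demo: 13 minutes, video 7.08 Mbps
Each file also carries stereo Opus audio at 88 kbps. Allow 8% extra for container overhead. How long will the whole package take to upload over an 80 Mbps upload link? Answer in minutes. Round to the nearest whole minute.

Audio: 88 kbps = 0.088 Mbps.
time-lapse clip: 55.888 Mbps × 420 s × 1.08 = 25350.8 Mb
tutorial video: 6.488 Mbps × 1680 s × 1.08 = 11771.8 Mb
dashcam clip: 14.088 Mbps × 1440 s × 1.08 = 21909.7 Mb
product demo: 7.168 Mbps × 780 s × 1.08 = 6038.3 Mb
Total: 65070.6 Mb = 8133.8 MB.
At 80 Mbps: 65070.6 / 80 = 813 s ≈ 13.6 minutes.

14 minutes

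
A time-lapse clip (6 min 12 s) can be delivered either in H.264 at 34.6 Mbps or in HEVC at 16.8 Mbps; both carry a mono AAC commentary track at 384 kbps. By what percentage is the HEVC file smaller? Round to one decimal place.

6 min 12 s = 372 s
Audio: 384 kbps = 0.384 Mbps.
H.264: 34.984 Mbps × 372 s = 13014.0 Mb = 1.627 GB.
HEVC: 17.184 Mbps × 372 s = 6392.4 Mb = 0.799 GB.
Reduction: (1 − 0.799/1.627) × 100 = 50.88%.

50.9%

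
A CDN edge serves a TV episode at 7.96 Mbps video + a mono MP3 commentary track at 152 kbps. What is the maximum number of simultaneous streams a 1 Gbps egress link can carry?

123

Audio: 152 kbps = 0.152 Mbps.
Per-viewer media rate: 8.112 Mbps.
1 Gbps = 1,000 Mbps; 1,000 / 8.112 = 123.27 → 123 viewers.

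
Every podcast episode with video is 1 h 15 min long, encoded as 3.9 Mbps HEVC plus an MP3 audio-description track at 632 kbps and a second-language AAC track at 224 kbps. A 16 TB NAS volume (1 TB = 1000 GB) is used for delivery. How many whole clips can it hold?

1 h 15 min = 75 min = 4500 s
Audio total: 632 + 224 = 856 kbps = 0.856 Mbps.
Total bitrate: 4.756 Mbps.
Per item: 4.756 Mbps × 4500 s = 21,402 Mb = 2,675 MB.
Capacity: 16 TB = 128,000,000 Mb; 5980.75 items → 5980 complete.

5980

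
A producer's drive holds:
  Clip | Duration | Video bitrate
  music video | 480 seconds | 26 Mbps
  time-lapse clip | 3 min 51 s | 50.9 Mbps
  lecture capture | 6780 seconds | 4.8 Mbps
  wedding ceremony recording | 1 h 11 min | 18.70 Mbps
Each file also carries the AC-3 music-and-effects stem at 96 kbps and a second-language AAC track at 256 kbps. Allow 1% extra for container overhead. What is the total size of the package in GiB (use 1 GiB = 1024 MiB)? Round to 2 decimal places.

Audio total: 96 + 256 = 352 kbps = 0.352 Mbps.
music video: 26.352 Mbps × 480 s × 1.01 = 12775.4 Mb
time-lapse clip: 51.252 Mbps × 231 s × 1.01 = 11957.6 Mb
lecture capture: 5.152 Mbps × 6780 s × 1.01 = 35279.9 Mb
wedding ceremony recording: 19.052 Mbps × 4260 s × 1.01 = 81973.1 Mb
Total: 141986.1 Mb = 17748.3 MB.
= 16.53 GiB.

16.53 GiB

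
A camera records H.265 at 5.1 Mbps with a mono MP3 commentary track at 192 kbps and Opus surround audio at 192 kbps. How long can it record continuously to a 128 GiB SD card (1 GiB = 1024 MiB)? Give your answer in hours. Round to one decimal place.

55.7 hours

Audio total: 192 + 192 = 384 kbps = 0.384 Mbps.
Total bitrate: 5.1 + 0.384 = 5.484 Mbps.
Capacity: 128 GiB = 1,099,512 Mb.
Recording time: 1,099,512 / 5.484 = 200,494 s ≈ 55.7 hours.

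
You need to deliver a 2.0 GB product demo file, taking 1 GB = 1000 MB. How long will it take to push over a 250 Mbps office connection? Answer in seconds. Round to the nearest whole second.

64 seconds

File: 2.0 GB = 16000.0 Mb.
At 250 Mbps: 16000.0 / 250 = 64.0 s ≈ 64 seconds.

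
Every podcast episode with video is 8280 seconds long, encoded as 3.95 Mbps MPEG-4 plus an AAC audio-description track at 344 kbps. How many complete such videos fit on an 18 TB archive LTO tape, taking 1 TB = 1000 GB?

Audio: 344 kbps = 0.344 Mbps.
Total bitrate: 4.294 Mbps.
Per item: 4.294 Mbps × 8280 s = 35,554 Mb = 4,444 MB.
Capacity: 18 TB = 144,000,000 Mb; 4050.14 items → 4050 complete.

4050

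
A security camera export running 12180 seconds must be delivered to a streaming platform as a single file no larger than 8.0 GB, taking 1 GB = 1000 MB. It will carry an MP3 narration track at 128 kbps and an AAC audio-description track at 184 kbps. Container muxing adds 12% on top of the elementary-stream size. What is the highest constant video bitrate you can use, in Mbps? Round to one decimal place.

4.4 Mbps

Budget: 8.0 GB = 64000.0 Mb.
Stream payload after overhead: 64000.0 / 1.12 = 57142.9 Mb.
Total bitrate budget: 57142.9 Mb / 12180 s = 4.692 Mbps.
Audio total: 128 + 184 = 312 kbps = 0.312 Mbps.
Video: 4.692 − 0.312 = 4.380 Mbps.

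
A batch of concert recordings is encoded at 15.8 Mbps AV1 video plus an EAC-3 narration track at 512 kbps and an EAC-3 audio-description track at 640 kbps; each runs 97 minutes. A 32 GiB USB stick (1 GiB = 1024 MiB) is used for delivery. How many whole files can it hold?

2

97 min = 5820 s
Audio total: 512 + 640 = 1152 kbps = 1.152 Mbps.
Total bitrate: 16.952 Mbps.
Per item: 16.952 Mbps × 5820 s = 98,661 Mb = 12,333 MB.
Capacity: 32 GiB = 274,878 Mb; 2.79 items → 2 complete.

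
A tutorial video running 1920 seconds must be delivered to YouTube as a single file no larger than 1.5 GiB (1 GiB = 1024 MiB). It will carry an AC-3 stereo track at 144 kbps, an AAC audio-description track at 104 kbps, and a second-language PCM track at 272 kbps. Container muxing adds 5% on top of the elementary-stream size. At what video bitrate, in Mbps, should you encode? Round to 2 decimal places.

5.87 Mbps

Budget: 1.5 GiB = 12884.9 Mb.
Stream payload after overhead: 12884.9 / 1.05 = 12271.3 Mb.
Total bitrate budget: 12271.3 Mb / 1920 s = 6.391 Mbps.
Audio total: 144 + 104 + 272 = 520 kbps = 0.520 Mbps.
Video: 6.391 − 0.520 = 5.871 Mbps.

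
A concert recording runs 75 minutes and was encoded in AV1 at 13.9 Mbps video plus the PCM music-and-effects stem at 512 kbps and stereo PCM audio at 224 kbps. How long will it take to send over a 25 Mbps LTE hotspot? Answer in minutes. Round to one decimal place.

43.9 minutes

75 min = 4500 s
Audio total: 512 + 224 = 736 kbps = 0.736 Mbps.
Total bitrate: 14.636 Mbps.
File: 14.636 Mbps × 4500 s = 65862.0 Mb.
At 25 Mbps: 65862.0 / 25 = 2634.5 s ≈ 43.9 minutes.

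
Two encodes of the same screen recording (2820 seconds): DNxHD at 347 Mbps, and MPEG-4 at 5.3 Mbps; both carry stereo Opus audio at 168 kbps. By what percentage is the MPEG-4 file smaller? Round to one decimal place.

98.4%

Audio: 168 kbps = 0.168 Mbps.
DNxHD: 347.168 Mbps × 2820 s = 979013.8 Mb = 113.972 GiB.
MPEG-4: 5.468 Mbps × 2820 s = 15419.8 Mb = 1.795 GiB.
Reduction: (1 − 1.795/113.972) × 100 = 98.42%.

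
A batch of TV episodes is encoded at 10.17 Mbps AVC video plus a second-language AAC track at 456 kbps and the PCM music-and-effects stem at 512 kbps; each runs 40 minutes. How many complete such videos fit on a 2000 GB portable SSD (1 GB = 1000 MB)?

40 min = 2400 s
Audio total: 456 + 512 = 968 kbps = 0.968 Mbps.
Total bitrate: 11.138 Mbps.
Per item: 11.138 Mbps × 2400 s = 26,731 Mb = 3,341 MB.
Capacity: 2000 GB = 16,000,000 Mb; 598.55 items → 598 complete.

598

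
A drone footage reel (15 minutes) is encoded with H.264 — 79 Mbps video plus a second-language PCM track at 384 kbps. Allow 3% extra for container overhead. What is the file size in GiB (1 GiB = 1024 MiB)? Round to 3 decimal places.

8.567 GiB

15 min = 900 s
Audio: 384 kbps = 0.384 Mbps.
Total bitrate: 79 + 0.384 = 79.384 Mbps.
Stream data: 79.384 Mbps × 900 s = 71445.6 Mb.
With 3% container overhead: ×1.03.
73,589 Mb = 9,198,621,000 bytes ÷ 1,073,741,824 = 8.567 GiB.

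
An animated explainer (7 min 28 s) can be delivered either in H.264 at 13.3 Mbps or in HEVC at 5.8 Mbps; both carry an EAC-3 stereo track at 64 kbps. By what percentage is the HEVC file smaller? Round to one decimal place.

7 min 28 s = 448 s
Audio: 64 kbps = 0.064 Mbps.
H.264: 13.364 Mbps × 448 s = 5987.1 Mb = 0.697 GiB.
HEVC: 5.864 Mbps × 448 s = 2627.1 Mb = 0.306 GiB.
Reduction: (1 − 0.306/0.697) × 100 = 56.12%.

56.1%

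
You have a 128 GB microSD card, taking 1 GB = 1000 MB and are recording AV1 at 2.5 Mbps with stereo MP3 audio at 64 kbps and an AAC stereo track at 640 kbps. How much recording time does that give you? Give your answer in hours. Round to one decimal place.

88.8 hours

Audio total: 64 + 640 = 704 kbps = 0.704 Mbps.
Total bitrate: 2.5 + 0.704 = 3.204 Mbps.
Capacity: 128 GB = 1,024,000 Mb.
Recording time: 1,024,000 / 3.204 = 319,600 s ≈ 88.8 hours.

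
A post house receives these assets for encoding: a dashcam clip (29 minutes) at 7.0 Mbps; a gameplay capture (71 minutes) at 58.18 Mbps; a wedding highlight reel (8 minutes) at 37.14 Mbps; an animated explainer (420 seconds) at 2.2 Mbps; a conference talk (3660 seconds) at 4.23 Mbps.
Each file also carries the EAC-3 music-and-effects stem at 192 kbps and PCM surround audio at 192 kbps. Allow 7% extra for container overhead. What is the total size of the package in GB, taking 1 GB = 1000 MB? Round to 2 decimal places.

Audio total: 192 + 192 = 384 kbps = 0.384 Mbps.
dashcam clip: 7.384 Mbps × 1740 s × 1.07 = 13747.5 Mb
gameplay capture: 58.564 Mbps × 4260 s × 1.07 = 266946.4 Mb
wedding highlight reel: 37.524 Mbps × 480 s × 1.07 = 19272.3 Mb
animated explainer: 2.584 Mbps × 420 s × 1.07 = 1161.2 Mb
conference talk: 4.614 Mbps × 3660 s × 1.07 = 18069.3 Mb
Total: 319196.9 Mb = 39899.6 MB.
= 39.90 GB.

39.90 GB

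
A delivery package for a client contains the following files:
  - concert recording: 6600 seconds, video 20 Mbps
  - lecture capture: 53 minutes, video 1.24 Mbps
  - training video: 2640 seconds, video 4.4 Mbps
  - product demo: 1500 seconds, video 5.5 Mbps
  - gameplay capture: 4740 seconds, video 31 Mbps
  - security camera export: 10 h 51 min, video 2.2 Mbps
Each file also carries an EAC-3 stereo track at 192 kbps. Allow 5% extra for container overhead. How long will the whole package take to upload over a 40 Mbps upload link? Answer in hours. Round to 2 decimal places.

2.91 hours

Audio: 192 kbps = 0.192 Mbps.
concert recording: 20.192 Mbps × 6600 s × 1.05 = 139930.6 Mb
lecture capture: 1.432 Mbps × 3180 s × 1.05 = 4781.4 Mb
training video: 4.592 Mbps × 2640 s × 1.05 = 12729.0 Mb
product demo: 5.692 Mbps × 1500 s × 1.05 = 8964.9 Mb
gameplay capture: 31.192 Mbps × 4740 s × 1.05 = 155242.6 Mb
security camera export: 2.392 Mbps × 39060 s × 1.05 = 98103.1 Mb
Total: 419751.6 Mb = 52469.0 MB.
At 40 Mbps: 419751.6 / 40 = 10494 s ≈ 2.91 hours.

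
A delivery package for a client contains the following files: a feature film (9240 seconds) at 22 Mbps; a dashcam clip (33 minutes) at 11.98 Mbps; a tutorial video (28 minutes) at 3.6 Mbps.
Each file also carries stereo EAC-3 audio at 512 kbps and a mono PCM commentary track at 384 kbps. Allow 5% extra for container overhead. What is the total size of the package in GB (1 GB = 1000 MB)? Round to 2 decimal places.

Audio total: 512 + 384 = 896 kbps = 0.896 Mbps.
feature film: 22.896 Mbps × 9240 s × 1.05 = 222137.0 Mb
dashcam clip: 12.876 Mbps × 1980 s × 1.05 = 26769.2 Mb
tutorial video: 4.496 Mbps × 1680 s × 1.05 = 7930.9 Mb
Total: 256837.1 Mb = 32104.6 MB.
= 32.10 GB.

32.10 GB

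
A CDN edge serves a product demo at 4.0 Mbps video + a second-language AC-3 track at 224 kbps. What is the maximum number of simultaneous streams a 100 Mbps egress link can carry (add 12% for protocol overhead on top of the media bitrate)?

Audio: 224 kbps = 0.224 Mbps.
Per-viewer media rate: 4.224 Mbps.
On the wire with 12% overhead: 4.731 Mbps.
100 Mbps = 100.0 Mbps; 100.0 / 4.731 = 21.14 → 21 viewers.

21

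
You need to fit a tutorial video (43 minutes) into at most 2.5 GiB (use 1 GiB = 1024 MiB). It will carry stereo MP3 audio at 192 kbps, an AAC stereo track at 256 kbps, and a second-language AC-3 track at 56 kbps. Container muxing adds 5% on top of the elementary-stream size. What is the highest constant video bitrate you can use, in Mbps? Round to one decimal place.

7.4 Mbps

Budget: 2.5 GiB = 21474.8 Mb.
Stream payload after overhead: 21474.8 / 1.05 = 20452.2 Mb.
43 min = 2580 s
Total bitrate budget: 20452.2 Mb / 2580 s = 7.927 Mbps.
Audio total: 192 + 256 + 56 = 504 kbps = 0.504 Mbps.
Video: 7.927 − 0.504 = 7.423 Mbps.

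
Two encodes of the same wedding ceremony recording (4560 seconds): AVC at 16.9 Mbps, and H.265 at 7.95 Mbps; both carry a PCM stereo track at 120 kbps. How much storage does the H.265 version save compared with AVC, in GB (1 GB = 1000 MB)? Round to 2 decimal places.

Audio: 120 kbps = 0.120 Mbps.
AVC: 17.020 Mbps × 4560 s = 77611.2 Mb = 9.701 GB.
H.265: 8.070 Mbps × 4560 s = 36799.2 Mb = 4.600 GB.
Saving: 9.701 − 4.600 = 5.101 GB.

5.10 GB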